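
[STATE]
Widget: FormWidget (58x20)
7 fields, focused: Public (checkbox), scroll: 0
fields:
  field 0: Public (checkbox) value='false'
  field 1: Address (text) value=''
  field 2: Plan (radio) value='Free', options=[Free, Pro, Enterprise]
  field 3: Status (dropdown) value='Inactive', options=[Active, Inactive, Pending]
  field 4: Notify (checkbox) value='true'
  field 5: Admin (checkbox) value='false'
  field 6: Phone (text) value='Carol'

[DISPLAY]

> Public:     [ ]                                         
  Address:    [                                          ]
  Plan:       (●) Free  ( ) Pro  ( ) Enterprise           
  Status:     [Inactive                                 ▼]
  Notify:     [x]                                         
  Admin:      [ ]                                         
  Phone:      [Carol                                     ]
                                                          
                                                          
                                                          
                                                          
                                                          
                                                          
                                                          
                                                          
                                                          
                                                          
                                                          
                                                          
                                                          


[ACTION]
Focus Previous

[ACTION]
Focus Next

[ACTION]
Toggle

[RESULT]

> Public:     [x]                                         
  Address:    [                                          ]
  Plan:       (●) Free  ( ) Pro  ( ) Enterprise           
  Status:     [Inactive                                 ▼]
  Notify:     [x]                                         
  Admin:      [ ]                                         
  Phone:      [Carol                                     ]
                                                          
                                                          
                                                          
                                                          
                                                          
                                                          
                                                          
                                                          
                                                          
                                                          
                                                          
                                                          
                                                          


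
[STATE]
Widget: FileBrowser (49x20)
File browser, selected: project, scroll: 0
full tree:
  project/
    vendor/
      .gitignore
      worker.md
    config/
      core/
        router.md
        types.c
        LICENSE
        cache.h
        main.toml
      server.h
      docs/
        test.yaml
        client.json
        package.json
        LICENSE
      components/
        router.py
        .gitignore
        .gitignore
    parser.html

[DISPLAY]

> [-] project/                                   
    [+] vendor/                                  
    [+] config/                                  
    parser.html                                  
                                                 
                                                 
                                                 
                                                 
                                                 
                                                 
                                                 
                                                 
                                                 
                                                 
                                                 
                                                 
                                                 
                                                 
                                                 
                                                 


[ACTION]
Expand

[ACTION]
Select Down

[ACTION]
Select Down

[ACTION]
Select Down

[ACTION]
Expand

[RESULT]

  [-] project/                                   
    [+] vendor/                                  
    [+] config/                                  
  > parser.html                                  
                                                 
                                                 
                                                 
                                                 
                                                 
                                                 
                                                 
                                                 
                                                 
                                                 
                                                 
                                                 
                                                 
                                                 
                                                 
                                                 


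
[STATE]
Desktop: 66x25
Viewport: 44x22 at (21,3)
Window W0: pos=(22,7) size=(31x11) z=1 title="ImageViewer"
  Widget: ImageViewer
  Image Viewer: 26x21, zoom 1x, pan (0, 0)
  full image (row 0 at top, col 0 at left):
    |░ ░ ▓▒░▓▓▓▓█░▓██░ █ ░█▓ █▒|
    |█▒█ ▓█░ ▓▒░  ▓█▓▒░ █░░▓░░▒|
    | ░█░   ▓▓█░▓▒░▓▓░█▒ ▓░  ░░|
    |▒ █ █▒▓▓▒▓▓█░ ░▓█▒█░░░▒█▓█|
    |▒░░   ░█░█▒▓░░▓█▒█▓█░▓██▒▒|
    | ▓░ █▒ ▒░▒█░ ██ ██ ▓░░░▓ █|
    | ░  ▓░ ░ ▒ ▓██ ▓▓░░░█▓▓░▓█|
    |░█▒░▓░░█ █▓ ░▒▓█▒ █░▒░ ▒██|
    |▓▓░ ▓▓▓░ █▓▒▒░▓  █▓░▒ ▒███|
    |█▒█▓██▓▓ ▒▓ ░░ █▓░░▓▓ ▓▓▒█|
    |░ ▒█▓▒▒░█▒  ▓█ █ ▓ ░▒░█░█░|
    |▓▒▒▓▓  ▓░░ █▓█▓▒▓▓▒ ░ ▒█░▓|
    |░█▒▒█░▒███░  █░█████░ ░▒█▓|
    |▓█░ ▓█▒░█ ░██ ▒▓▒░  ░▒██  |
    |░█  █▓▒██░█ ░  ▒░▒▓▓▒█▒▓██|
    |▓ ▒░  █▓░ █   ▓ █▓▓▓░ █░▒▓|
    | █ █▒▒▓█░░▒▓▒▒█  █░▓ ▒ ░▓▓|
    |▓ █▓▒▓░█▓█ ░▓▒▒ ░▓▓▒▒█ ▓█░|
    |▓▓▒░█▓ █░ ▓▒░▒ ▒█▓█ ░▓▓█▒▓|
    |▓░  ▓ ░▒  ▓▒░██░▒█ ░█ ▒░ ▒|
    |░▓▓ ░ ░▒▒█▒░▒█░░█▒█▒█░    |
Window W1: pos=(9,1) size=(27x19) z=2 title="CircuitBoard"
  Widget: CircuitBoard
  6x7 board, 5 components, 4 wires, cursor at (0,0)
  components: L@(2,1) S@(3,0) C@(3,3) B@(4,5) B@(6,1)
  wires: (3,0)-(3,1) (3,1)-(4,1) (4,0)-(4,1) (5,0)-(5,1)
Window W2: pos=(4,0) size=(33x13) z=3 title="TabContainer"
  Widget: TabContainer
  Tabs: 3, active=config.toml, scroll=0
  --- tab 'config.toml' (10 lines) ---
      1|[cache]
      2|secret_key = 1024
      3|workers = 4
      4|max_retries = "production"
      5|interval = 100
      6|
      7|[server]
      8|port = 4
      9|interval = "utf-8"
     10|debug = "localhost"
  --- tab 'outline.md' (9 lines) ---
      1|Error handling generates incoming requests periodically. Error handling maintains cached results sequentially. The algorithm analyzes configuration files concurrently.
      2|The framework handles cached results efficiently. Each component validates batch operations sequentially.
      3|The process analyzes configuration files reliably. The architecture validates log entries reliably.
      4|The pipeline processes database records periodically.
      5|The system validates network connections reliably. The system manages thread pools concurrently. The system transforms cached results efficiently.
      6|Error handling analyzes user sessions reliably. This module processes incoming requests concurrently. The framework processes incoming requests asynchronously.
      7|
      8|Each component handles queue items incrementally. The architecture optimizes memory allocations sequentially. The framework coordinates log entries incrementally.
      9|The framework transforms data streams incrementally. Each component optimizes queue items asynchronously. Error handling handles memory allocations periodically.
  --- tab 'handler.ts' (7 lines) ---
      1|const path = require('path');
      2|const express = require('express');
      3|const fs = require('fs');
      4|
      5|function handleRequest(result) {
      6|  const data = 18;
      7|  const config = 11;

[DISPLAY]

utline.md │ han┃                            
───────────────┃                            
               ┃                            
4              ┃                            
               ┃━━━━━━━━━━━━━━━┓            
roduction"     ┃               ┃            
               ┃───────────────┨            
               ┃██░ █ ░█▓ █▒   ┃            
               ┃█▓▒░ █░░▓░░▒   ┃            
━━━━━━━━━━━━━━━┛▓▓░█▒ ▓░  ░░   ┃            
             B┃ ░▓█▒█░░░▒█▓█   ┃            
              ┃░▓█▒█▓█░▓██▒▒   ┃            
              ┃██ ██ ▓░░░▓ █   ┃            
              ┃█ ▓▓░░░█▓▓░▓█   ┃            
              ┃━━━━━━━━━━━━━━━━┛            
0)            ┃                             
━━━━━━━━━━━━━━┛                             
                                            
                                            
                                            
                                            
                                            


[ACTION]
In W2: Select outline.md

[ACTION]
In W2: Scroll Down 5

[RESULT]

utline.md]│ han┃                            
───────────────┃                            
nalyzes user se┃                            
               ┃                            
andles queue it┃━━━━━━━━━━━━━━━┓            
ansforms data s┃               ┃            
               ┃───────────────┨            
               ┃██░ █ ░█▓ █▒   ┃            
               ┃█▓▒░ █░░▓░░▒   ┃            
━━━━━━━━━━━━━━━┛▓▓░█▒ ▓░  ░░   ┃            
             B┃ ░▓█▒█░░░▒█▓█   ┃            
              ┃░▓█▒█▓█░▓██▒▒   ┃            
              ┃██ ██ ▓░░░▓ █   ┃            
              ┃█ ▓▓░░░█▓▓░▓█   ┃            
              ┃━━━━━━━━━━━━━━━━┛            
0)            ┃                             
━━━━━━━━━━━━━━┛                             
                                            
                                            
                                            
                                            
                                            


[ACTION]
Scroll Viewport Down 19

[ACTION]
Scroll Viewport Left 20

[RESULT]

   ┃ config.toml │[outline.md]│ han┃        
   ┃───────────────────────────────┃        
   ┃Error handling analyzes user se┃        
   ┃                               ┃        
   ┃Each component handles queue it┃━━━━━━━━
   ┃The framework transforms data s┃        
   ┃                               ┃────────
   ┃                               ┃██░ █ ░█
   ┃                               ┃█▓▒░ █░░
   ┗━━━━━━━━━━━━━━━━━━━━━━━━━━━━━━━┛▓▓░█▒ ▓░
        ┃4   · ─ ·               B┃ ░▓█▒█░░░
        ┃                         ┃░▓█▒█▓█░▓
        ┃5   · ─ ·                ┃██ ██ ▓░░
        ┃                         ┃█ ▓▓░░░█▓
        ┃6       B                ┃━━━━━━━━━
        ┃Cursor: (0,0)            ┃         
        ┗━━━━━━━━━━━━━━━━━━━━━━━━━┛         
                                            
                                            
                                            
                                            
                                            


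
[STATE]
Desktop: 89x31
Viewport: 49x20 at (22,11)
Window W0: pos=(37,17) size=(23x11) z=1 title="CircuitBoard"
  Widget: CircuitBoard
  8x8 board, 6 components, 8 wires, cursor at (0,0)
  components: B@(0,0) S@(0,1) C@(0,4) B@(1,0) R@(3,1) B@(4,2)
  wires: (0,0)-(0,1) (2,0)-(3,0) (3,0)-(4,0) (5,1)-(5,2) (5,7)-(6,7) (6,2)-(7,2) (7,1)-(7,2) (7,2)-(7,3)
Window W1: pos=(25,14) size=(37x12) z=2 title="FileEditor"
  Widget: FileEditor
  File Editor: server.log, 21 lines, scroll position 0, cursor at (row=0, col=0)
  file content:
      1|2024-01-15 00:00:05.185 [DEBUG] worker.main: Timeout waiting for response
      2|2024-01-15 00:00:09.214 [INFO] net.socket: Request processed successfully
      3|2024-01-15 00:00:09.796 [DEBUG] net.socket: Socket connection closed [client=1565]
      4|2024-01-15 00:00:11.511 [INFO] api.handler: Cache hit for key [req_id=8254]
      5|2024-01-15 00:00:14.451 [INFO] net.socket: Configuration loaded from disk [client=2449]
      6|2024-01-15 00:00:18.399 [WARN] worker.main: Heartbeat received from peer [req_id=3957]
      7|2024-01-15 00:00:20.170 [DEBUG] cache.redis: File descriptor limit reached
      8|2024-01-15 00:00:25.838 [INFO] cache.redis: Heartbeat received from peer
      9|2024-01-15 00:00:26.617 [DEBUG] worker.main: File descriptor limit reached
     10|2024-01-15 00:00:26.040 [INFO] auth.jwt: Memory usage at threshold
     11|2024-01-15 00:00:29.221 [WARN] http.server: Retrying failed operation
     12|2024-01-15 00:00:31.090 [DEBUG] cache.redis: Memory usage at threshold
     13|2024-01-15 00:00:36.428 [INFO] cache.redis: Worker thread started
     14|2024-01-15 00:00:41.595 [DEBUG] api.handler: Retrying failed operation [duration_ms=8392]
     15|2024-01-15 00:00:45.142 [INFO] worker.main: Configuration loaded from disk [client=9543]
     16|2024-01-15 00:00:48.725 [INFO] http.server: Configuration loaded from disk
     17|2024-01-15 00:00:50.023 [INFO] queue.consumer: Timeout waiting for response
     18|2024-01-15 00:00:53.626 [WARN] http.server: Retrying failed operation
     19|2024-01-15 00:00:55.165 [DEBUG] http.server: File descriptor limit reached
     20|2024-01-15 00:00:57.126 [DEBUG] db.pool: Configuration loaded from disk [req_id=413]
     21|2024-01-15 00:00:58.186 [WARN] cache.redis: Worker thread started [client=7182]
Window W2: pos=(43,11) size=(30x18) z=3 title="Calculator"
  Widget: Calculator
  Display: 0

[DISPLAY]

                     ┏━━━━━━━━━━━━━━━━━━━━━━━━━━━
                     ┃ Calculator                
                     ┠───────────────────────────
   ┏━━━━━━━━━━━━━━━━━┃                           
   ┃ FileEditor      ┃┌───┬───┬───┬───┐          
   ┠─────────────────┃│ 7 │ 8 │ 9 │ ÷ │          
   ┃█024-01-15 00:00:┃├───┼───┼───┼───┤          
   ┃2024-01-15 00:00:┃│ 4 │ 5 │ 6 │ × │          
   ┃2024-01-15 00:00:┃├───┼───┼───┼───┤          
   ┃2024-01-15 00:00:┃│ 1 │ 2 │ 3 │ - │          
   ┃2024-01-15 00:00:┃├───┼───┼───┼───┤          
   ┃2024-01-15 00:00:┃│ 0 │ . │ = │ + │          
   ┃2024-01-15 00:00:┃├───┼───┼───┼───┤          
   ┃2024-01-15 00:00:┃│ C │ MC│ MR│ M+│          
   ┗━━━━━━━━━━━━━━━━━┃└───┴───┴───┴───┘          
               ┃    │┃                           
               ┗━━━━━┃                           
                     ┗━━━━━━━━━━━━━━━━━━━━━━━━━━━
                                                 
                                                 


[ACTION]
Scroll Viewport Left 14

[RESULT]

                                   ┏━━━━━━━━━━━━━
                                   ┃ Calculator  
                                   ┠─────────────
                 ┏━━━━━━━━━━━━━━━━━┃             
                 ┃ FileEditor      ┃┌───┬───┬───┬
                 ┠─────────────────┃│ 7 │ 8 │ 9 │
                 ┃█024-01-15 00:00:┃├───┼───┼───┼
                 ┃2024-01-15 00:00:┃│ 4 │ 5 │ 6 │
                 ┃2024-01-15 00:00:┃├───┼───┼───┼
                 ┃2024-01-15 00:00:┃│ 1 │ 2 │ 3 │
                 ┃2024-01-15 00:00:┃├───┼───┼───┼
                 ┃2024-01-15 00:00:┃│ 0 │ . │ = │
                 ┃2024-01-15 00:00:┃├───┼───┼───┼
                 ┃2024-01-15 00:00:┃│ C │ MC│ MR│
                 ┗━━━━━━━━━━━━━━━━━┃└───┴───┴───┴
                             ┃    │┃             
                             ┗━━━━━┃             
                                   ┗━━━━━━━━━━━━━
                                                 
                                                 


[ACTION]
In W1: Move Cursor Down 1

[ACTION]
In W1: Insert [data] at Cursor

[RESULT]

                                   ┏━━━━━━━━━━━━━
                                   ┃ Calculator  
                                   ┠─────────────
                 ┏━━━━━━━━━━━━━━━━━┃             
                 ┃ FileEditor      ┃┌───┬───┬───┬
                 ┠─────────────────┃│ 7 │ 8 │ 9 │
                 ┃2024-01-15 00:00:┃├───┼───┼───┼
                 ┃data█024-01-15 00┃│ 4 │ 5 │ 6 │
                 ┃2024-01-15 00:00:┃├───┼───┼───┼
                 ┃2024-01-15 00:00:┃│ 1 │ 2 │ 3 │
                 ┃2024-01-15 00:00:┃├───┼───┼───┼
                 ┃2024-01-15 00:00:┃│ 0 │ . │ = │
                 ┃2024-01-15 00:00:┃├───┼───┼───┼
                 ┃2024-01-15 00:00:┃│ C │ MC│ MR│
                 ┗━━━━━━━━━━━━━━━━━┃└───┴───┴───┴
                             ┃    │┃             
                             ┗━━━━━┃             
                                   ┗━━━━━━━━━━━━━
                                                 
                                                 


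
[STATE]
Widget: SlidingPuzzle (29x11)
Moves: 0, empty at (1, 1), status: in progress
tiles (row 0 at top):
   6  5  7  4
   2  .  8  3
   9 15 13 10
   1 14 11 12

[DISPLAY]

┌────┬────┬────┬────┐        
│  6 │  5 │  7 │  4 │        
├────┼────┼────┼────┤        
│  2 │    │  8 │  3 │        
├────┼────┼────┼────┤        
│  9 │ 15 │ 13 │ 10 │        
├────┼────┼────┼────┤        
│  1 │ 14 │ 11 │ 12 │        
└────┴────┴────┴────┘        
Moves: 0                     
                             


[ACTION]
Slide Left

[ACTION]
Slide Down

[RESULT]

┌────┬────┬────┬────┐        
│  6 │  5 │    │  4 │        
├────┼────┼────┼────┤        
│  2 │  8 │  7 │  3 │        
├────┼────┼────┼────┤        
│  9 │ 15 │ 13 │ 10 │        
├────┼────┼────┼────┤        
│  1 │ 14 │ 11 │ 12 │        
└────┴────┴────┴────┘        
Moves: 2                     
                             


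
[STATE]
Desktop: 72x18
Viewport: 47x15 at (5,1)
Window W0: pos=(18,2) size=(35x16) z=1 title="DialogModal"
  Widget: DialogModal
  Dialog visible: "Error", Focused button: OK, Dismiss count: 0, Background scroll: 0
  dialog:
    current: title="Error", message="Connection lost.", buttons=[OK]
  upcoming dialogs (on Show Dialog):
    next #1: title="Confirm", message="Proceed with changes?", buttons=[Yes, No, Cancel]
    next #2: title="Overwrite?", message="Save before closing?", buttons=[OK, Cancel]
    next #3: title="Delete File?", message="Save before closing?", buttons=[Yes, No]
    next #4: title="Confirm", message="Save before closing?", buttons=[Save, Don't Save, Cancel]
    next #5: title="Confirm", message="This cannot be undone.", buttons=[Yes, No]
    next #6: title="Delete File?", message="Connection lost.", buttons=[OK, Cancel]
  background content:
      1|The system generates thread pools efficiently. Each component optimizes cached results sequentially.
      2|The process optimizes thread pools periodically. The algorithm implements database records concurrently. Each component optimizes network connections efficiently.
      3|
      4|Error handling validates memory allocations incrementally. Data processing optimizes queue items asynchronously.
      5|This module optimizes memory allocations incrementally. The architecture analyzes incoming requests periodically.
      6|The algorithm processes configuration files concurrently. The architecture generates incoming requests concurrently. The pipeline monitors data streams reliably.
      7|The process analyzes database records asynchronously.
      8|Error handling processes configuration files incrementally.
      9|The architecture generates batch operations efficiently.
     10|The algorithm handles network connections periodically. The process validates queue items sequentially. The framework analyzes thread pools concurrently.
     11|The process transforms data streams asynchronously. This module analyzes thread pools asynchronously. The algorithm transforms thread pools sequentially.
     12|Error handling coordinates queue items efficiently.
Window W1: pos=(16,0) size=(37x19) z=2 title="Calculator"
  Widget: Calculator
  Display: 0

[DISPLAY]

           ┃ Calculator                        
           ┠───────────────────────────────────
           ┃                                  0
           ┃┌───┬───┬───┬───┐                  
           ┃│ 7 │ 8 │ 9 │ ÷ │                  
           ┃├───┼───┼───┼───┤                  
           ┃│ 4 │ 5 │ 6 │ × │                  
           ┃├───┼───┼───┼───┤                  
           ┃│ 1 │ 2 │ 3 │ - │                  
           ┃├───┼───┼───┼───┤                  
           ┃│ 0 │ . │ = │ + │                  
           ┃├───┼───┼───┼───┤                  
           ┃│ C │ MC│ MR│ M+│                  
           ┃└───┴───┴───┴───┘                  
           ┃                                   


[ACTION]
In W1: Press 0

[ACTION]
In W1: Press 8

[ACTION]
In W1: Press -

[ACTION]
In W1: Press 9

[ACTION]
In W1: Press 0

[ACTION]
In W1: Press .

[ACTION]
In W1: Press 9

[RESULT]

           ┃ Calculator                        
           ┠───────────────────────────────────
           ┃                               90.9
           ┃┌───┬───┬───┬───┐                  
           ┃│ 7 │ 8 │ 9 │ ÷ │                  
           ┃├───┼───┼───┼───┤                  
           ┃│ 4 │ 5 │ 6 │ × │                  
           ┃├───┼───┼───┼───┤                  
           ┃│ 1 │ 2 │ 3 │ - │                  
           ┃├───┼───┼───┼───┤                  
           ┃│ 0 │ . │ = │ + │                  
           ┃├───┼───┼───┼───┤                  
           ┃│ C │ MC│ MR│ M+│                  
           ┃└───┴───┴───┴───┘                  
           ┃                                   


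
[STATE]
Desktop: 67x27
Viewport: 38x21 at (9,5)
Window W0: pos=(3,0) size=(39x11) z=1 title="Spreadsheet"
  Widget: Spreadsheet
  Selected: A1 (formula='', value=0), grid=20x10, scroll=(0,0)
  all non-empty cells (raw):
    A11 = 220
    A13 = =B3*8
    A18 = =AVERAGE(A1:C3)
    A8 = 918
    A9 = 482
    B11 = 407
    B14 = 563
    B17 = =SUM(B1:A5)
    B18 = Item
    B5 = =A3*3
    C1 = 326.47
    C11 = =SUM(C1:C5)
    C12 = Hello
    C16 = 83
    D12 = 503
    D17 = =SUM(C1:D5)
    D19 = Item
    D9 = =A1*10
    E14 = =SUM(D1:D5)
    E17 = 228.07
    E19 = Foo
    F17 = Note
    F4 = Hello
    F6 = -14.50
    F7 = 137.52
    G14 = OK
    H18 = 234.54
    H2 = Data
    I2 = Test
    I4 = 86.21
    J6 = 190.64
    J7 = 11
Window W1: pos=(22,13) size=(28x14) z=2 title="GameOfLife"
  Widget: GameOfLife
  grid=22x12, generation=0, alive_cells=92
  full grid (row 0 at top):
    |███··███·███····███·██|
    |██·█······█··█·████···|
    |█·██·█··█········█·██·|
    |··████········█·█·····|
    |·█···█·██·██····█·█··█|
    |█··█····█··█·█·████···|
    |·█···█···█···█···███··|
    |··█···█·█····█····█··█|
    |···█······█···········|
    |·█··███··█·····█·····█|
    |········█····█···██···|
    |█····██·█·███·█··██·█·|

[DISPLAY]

--------------------------------┃     
    [0]       0  326.47       0 ┃     
      0       0       0       0 ┃     
      0       0       0       0 ┃     
      0       0       0       0 ┃     
━━━━━━━━━━━━━━━━━━━━━━━━━━━━━━━━┛     
                                      
                                      
             ┏━━━━━━━━━━━━━━━━━━━━━━━━
             ┃ GameOfLife             
             ┠────────────────────────
             ┃Gen: 0                  
             ┃██·█······█··█·████···  
             ┃█·██·█··█········█·██·  
             ┃··████········█·█·····  
             ┃·█···█·██·██····█·█··█  
             ┃█··█····█··█·█·████···  
             ┃·█···█···█···█···███··  
             ┃··█···█·█····█····█··█  
             ┃···█······█···········  
             ┃·█··███··█·····█·····█  


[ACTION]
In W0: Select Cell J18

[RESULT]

--------------------------------┃     
      0       0  326.47       0 ┃     
      0       0       0       0 ┃     
      0       0       0       0 ┃     
      0       0       0       0 ┃     
━━━━━━━━━━━━━━━━━━━━━━━━━━━━━━━━┛     
                                      
                                      
             ┏━━━━━━━━━━━━━━━━━━━━━━━━
             ┃ GameOfLife             
             ┠────────────────────────
             ┃Gen: 0                  
             ┃██·█······█··█·████···  
             ┃█·██·█··█········█·██·  
             ┃··████········█·█·····  
             ┃·█···█·██·██····█·█··█  
             ┃█··█····█··█·█·████···  
             ┃·█···█···█···█···███··  
             ┃··█···█·█····█····█··█  
             ┃···█······█···········  
             ┃·█··███··█·····█·····█  


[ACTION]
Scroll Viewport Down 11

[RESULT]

      0       0  326.47       0 ┃     
      0       0       0       0 ┃     
      0       0       0       0 ┃     
      0       0       0       0 ┃     
━━━━━━━━━━━━━━━━━━━━━━━━━━━━━━━━┛     
                                      
                                      
             ┏━━━━━━━━━━━━━━━━━━━━━━━━
             ┃ GameOfLife             
             ┠────────────────────────
             ┃Gen: 0                  
             ┃██·█······█··█·████···  
             ┃█·██·█··█········█·██·  
             ┃··████········█·█·····  
             ┃·█···█·██·██····█·█··█  
             ┃█··█····█··█·█·████···  
             ┃·█···█···█···█···███··  
             ┃··█···█·█····█····█··█  
             ┃···█······█···········  
             ┃·█··███··█·····█·····█  
             ┗━━━━━━━━━━━━━━━━━━━━━━━━


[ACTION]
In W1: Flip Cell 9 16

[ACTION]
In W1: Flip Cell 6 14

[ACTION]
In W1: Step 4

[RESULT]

      0       0  326.47       0 ┃     
      0       0       0       0 ┃     
      0       0       0       0 ┃     
      0       0       0       0 ┃     
━━━━━━━━━━━━━━━━━━━━━━━━━━━━━━━━┛     
                                      
                                      
             ┏━━━━━━━━━━━━━━━━━━━━━━━━
             ┃ GameOfLife             
             ┠────────────────────────
             ┃Gen: 4                  
             ┃····███··█··█··█████··  
             ┃···█········█··███····  
             ┃██·█·█···█············  
             ┃█····█······█·····██··  
             ┃█·███······█··········  
             ┃·······██··█·█·██·····  
             ┃······███·█··██·····█·  
             ┃··········██··███··█··  
             ┃····█··█··████···███··  
             ┗━━━━━━━━━━━━━━━━━━━━━━━━


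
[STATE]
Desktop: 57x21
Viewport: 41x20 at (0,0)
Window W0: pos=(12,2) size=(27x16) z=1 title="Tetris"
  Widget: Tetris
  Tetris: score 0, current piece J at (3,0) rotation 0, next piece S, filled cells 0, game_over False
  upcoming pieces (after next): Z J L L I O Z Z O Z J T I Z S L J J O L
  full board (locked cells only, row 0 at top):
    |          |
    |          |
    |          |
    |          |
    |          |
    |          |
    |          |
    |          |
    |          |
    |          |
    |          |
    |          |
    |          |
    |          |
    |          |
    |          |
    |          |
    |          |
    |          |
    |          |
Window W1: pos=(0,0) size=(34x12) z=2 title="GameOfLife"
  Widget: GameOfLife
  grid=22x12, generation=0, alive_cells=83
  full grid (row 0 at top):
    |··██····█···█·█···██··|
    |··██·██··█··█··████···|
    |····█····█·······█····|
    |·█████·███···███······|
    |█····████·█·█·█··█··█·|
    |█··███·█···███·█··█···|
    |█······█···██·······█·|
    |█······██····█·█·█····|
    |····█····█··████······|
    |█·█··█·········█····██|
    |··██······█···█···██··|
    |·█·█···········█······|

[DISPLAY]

┏━━━━━━━━━━━━━━━━━━━━━━━━━━━━━━━━┓       
┃ GameOfLife                     ┃       
┠────────────────────────────────┨━━━━┓  
┃Gen: 0                          ┃    ┃  
┃····█····█·······█····          ┃────┨  
┃·█████·███···███······          ┃    ┃  
┃█····████·█·█·█··█··█·          ┃    ┃  
┃█··███·█···███·█··█···          ┃    ┃  
┃█······█···██·······█·          ┃    ┃  
┃█······██····█·█·█····          ┃    ┃  
┃····█····█··████······          ┃    ┃  
┗━━━━━━━━━━━━━━━━━━━━━━━━━━━━━━━━┛    ┃  
            ┃          │0             ┃  
            ┃          │              ┃  
            ┃          │              ┃  
            ┃          │              ┃  
            ┃          │              ┃  
            ┗━━━━━━━━━━━━━━━━━━━━━━━━━┛  
                                         
                                         


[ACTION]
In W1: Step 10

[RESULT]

┏━━━━━━━━━━━━━━━━━━━━━━━━━━━━━━━━┓       
┃ GameOfLife                     ┃       
┠────────────────────────────────┨━━━━┓  
┃Gen: 10                         ┃    ┃  
┃█····██·██····██···█··          ┃────┨  
┃██···█··█·█···█··█····          ┃    ┃  
┃·█·█·█··█·█··█···█·██·          ┃    ┃  
┃····███·██····███·█···          ┃    ┃  
┃····███·███···········          ┃    ┃  
┃······██·███··········          ┃    ┃  
┃········█···█····█·█··          ┃    ┃  
┗━━━━━━━━━━━━━━━━━━━━━━━━━━━━━━━━┛    ┃  
            ┃          │0             ┃  
            ┃          │              ┃  
            ┃          │              ┃  
            ┃          │              ┃  
            ┃          │              ┃  
            ┗━━━━━━━━━━━━━━━━━━━━━━━━━┛  
                                         
                                         


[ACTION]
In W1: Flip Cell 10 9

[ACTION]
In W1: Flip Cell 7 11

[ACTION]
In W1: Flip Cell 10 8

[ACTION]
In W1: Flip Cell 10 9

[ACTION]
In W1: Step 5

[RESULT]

┏━━━━━━━━━━━━━━━━━━━━━━━━━━━━━━━━┓       
┃ GameOfLife                     ┃       
┠────────────────────────────────┨━━━━┓  
┃Gen: 15                         ┃    ┃  
┃·█···█··██······█·███·          ┃────┨  
┃·██·····█···██·█····█·          ┃    ┃  
┃█··█·█·█·······██·██··          ┃    ┃  
┃█·····█·····███··██···          ┃    ┃  
┃·█·█···█···███········          ┃    ┃  
┃··█···██████··········          ┃    ┃  
┃·····█···█··█·····██··          ┃    ┃  
┗━━━━━━━━━━━━━━━━━━━━━━━━━━━━━━━━┛    ┃  
            ┃          │0             ┃  
            ┃          │              ┃  
            ┃          │              ┃  
            ┃          │              ┃  
            ┃          │              ┃  
            ┗━━━━━━━━━━━━━━━━━━━━━━━━━┛  
                                         
                                         


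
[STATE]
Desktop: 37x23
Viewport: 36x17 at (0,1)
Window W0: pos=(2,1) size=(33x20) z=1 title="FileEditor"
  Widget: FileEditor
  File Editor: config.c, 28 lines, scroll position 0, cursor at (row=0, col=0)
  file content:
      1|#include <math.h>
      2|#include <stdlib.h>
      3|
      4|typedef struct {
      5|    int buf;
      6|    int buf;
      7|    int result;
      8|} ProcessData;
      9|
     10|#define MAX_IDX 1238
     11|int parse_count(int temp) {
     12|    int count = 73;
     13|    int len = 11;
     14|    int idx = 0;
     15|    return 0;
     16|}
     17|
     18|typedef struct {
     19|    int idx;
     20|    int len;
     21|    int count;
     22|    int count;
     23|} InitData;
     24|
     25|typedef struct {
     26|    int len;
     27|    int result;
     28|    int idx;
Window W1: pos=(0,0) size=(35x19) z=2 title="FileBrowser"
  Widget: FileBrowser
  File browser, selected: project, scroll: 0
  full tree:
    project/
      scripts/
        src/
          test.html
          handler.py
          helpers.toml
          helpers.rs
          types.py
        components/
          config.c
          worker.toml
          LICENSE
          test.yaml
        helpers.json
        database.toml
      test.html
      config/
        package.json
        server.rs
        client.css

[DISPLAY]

┃ FileBrowser                     ┃ 
┠─────────────────────────────────┨ 
┃> [-] project/                   ┃ 
┃    [+] scripts/                 ┃ 
┃    test.html                    ┃ 
┃    [+] config/                  ┃ 
┃                                 ┃ 
┃                                 ┃ 
┃                                 ┃ 
┃                                 ┃ 
┃                                 ┃ 
┃                                 ┃ 
┃                                 ┃ 
┃                                 ┃ 
┃                                 ┃ 
┃                                 ┃ 
┃                                 ┃ 


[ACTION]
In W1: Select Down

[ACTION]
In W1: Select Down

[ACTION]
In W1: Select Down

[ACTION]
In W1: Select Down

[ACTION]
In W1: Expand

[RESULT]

┃ FileBrowser                     ┃ 
┠─────────────────────────────────┨ 
┃  [-] project/                   ┃ 
┃    [+] scripts/                 ┃ 
┃    test.html                    ┃ 
┃  > [-] config/                  ┃ 
┃      package.json               ┃ 
┃      server.rs                  ┃ 
┃      client.css                 ┃ 
┃                                 ┃ 
┃                                 ┃ 
┃                                 ┃ 
┃                                 ┃ 
┃                                 ┃ 
┃                                 ┃ 
┃                                 ┃ 
┃                                 ┃ 
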